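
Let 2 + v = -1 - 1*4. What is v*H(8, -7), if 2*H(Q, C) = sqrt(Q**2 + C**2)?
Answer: -7*sqrt(113)/2 ≈ -37.206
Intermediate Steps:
v = -7 (v = -2 + (-1 - 1*4) = -2 + (-1 - 4) = -2 - 5 = -7)
H(Q, C) = sqrt(C**2 + Q**2)/2 (H(Q, C) = sqrt(Q**2 + C**2)/2 = sqrt(C**2 + Q**2)/2)
v*H(8, -7) = -7*sqrt((-7)**2 + 8**2)/2 = -7*sqrt(49 + 64)/2 = -7*sqrt(113)/2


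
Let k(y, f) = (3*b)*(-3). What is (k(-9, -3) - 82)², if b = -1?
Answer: 5329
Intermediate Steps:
k(y, f) = 9 (k(y, f) = (3*(-1))*(-3) = -3*(-3) = 9)
(k(-9, -3) - 82)² = (9 - 82)² = (-73)² = 5329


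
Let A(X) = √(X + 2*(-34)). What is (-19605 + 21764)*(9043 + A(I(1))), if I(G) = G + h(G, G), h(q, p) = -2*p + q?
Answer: 19523837 + 4318*I*√17 ≈ 1.9524e+7 + 17804.0*I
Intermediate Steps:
h(q, p) = q - 2*p
I(G) = 0 (I(G) = G + (G - 2*G) = G - G = 0)
A(X) = √(-68 + X) (A(X) = √(X - 68) = √(-68 + X))
(-19605 + 21764)*(9043 + A(I(1))) = (-19605 + 21764)*(9043 + √(-68 + 0)) = 2159*(9043 + √(-68)) = 2159*(9043 + 2*I*√17) = 19523837 + 4318*I*√17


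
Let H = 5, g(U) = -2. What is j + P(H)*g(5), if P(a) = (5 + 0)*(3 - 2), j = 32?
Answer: 22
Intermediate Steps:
P(a) = 5 (P(a) = 5*1 = 5)
j + P(H)*g(5) = 32 + 5*(-2) = 32 - 10 = 22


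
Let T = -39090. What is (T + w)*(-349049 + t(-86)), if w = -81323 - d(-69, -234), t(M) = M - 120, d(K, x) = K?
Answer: 42030743720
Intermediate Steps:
t(M) = -120 + M
w = -81254 (w = -81323 - 1*(-69) = -81323 + 69 = -81254)
(T + w)*(-349049 + t(-86)) = (-39090 - 81254)*(-349049 + (-120 - 86)) = -120344*(-349049 - 206) = -120344*(-349255) = 42030743720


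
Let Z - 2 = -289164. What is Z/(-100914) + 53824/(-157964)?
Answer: 5030698879/1992597387 ≈ 2.5247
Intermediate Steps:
Z = -289162 (Z = 2 - 289164 = -289162)
Z/(-100914) + 53824/(-157964) = -289162/(-100914) + 53824/(-157964) = -289162*(-1/100914) + 53824*(-1/157964) = 144581/50457 - 13456/39491 = 5030698879/1992597387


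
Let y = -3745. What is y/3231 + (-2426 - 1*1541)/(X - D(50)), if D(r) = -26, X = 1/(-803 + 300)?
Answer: -721790444/4694643 ≈ -153.75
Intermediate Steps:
X = -1/503 (X = 1/(-503) = -1/503 ≈ -0.0019881)
y/3231 + (-2426 - 1*1541)/(X - D(50)) = -3745/3231 + (-2426 - 1*1541)/(-1/503 - 1*(-26)) = -3745*1/3231 + (-2426 - 1541)/(-1/503 + 26) = -3745/3231 - 3967/13077/503 = -3745/3231 - 3967*503/13077 = -3745/3231 - 1995401/13077 = -721790444/4694643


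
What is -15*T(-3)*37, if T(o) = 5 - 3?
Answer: -1110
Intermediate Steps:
T(o) = 2
-15*T(-3)*37 = -15*2*37 = -30*37 = -1110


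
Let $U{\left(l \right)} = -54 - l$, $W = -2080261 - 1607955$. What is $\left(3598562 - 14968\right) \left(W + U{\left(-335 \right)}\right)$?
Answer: $-13216061738390$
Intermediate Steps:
$W = -3688216$
$\left(3598562 - 14968\right) \left(W + U{\left(-335 \right)}\right) = \left(3598562 - 14968\right) \left(-3688216 - -281\right) = 3583594 \left(-3688216 + \left(-54 + 335\right)\right) = 3583594 \left(-3688216 + 281\right) = 3583594 \left(-3687935\right) = -13216061738390$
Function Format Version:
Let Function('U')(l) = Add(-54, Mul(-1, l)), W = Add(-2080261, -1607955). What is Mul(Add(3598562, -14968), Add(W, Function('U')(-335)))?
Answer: -13216061738390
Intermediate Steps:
W = -3688216
Mul(Add(3598562, -14968), Add(W, Function('U')(-335))) = Mul(Add(3598562, -14968), Add(-3688216, Add(-54, Mul(-1, -335)))) = Mul(3583594, Add(-3688216, Add(-54, 335))) = Mul(3583594, Add(-3688216, 281)) = Mul(3583594, -3687935) = -13216061738390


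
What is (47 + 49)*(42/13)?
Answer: 4032/13 ≈ 310.15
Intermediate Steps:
(47 + 49)*(42/13) = 96*(42*(1/13)) = 96*(42/13) = 4032/13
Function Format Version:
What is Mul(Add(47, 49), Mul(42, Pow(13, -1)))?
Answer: Rational(4032, 13) ≈ 310.15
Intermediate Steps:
Mul(Add(47, 49), Mul(42, Pow(13, -1))) = Mul(96, Mul(42, Rational(1, 13))) = Mul(96, Rational(42, 13)) = Rational(4032, 13)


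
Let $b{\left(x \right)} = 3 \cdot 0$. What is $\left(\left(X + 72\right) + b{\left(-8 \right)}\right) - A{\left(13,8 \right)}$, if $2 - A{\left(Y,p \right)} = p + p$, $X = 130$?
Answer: $216$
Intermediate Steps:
$b{\left(x \right)} = 0$
$A{\left(Y,p \right)} = 2 - 2 p$ ($A{\left(Y,p \right)} = 2 - \left(p + p\right) = 2 - 2 p$)
$\left(\left(X + 72\right) + b{\left(-8 \right)}\right) - A{\left(13,8 \right)} = \left(\left(130 + 72\right) + 0\right) - \left(2 - 16\right) = \left(202 + 0\right) - \left(2 - 16\right) = 202 - -14 = 202 + 14 = 216$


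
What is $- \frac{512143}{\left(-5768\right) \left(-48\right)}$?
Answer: $- \frac{512143}{276864} \approx -1.8498$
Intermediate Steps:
$- \frac{512143}{\left(-5768\right) \left(-48\right)} = - \frac{512143}{276864}$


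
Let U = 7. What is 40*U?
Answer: 280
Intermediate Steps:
40*U = 40*7 = 280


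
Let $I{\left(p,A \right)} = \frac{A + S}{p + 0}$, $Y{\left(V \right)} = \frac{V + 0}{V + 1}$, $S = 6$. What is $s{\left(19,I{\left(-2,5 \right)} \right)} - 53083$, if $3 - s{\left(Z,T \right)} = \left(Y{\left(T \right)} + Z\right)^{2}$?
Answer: $- \frac{4332604}{81} \approx -53489.0$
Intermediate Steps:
$Y{\left(V \right)} = \frac{V}{1 + V}$
$I{\left(p,A \right)} = \frac{6 + A}{p}$ ($I{\left(p,A \right)} = \frac{A + 6}{p + 0} = \frac{6 + A}{p}$)
$s{\left(Z,T \right)} = 3 - \left(Z + \frac{T}{1 + T}\right)^{2}$ ($s{\left(Z,T \right)} = 3 - \left(\frac{T}{1 + T} + Z\right)^{2} = 3 - \left(Z + \frac{T}{1 + T}\right)^{2}$)
$s{\left(19,I{\left(-2,5 \right)} \right)} - 53083 = \left(3 - \frac{\left(\frac{6 + 5}{-2} + 19 + \frac{6 + 5}{-2} \cdot 19\right)^{2}}{\left(1 + \frac{6 + 5}{-2}\right)^{2}}\right) - 53083 = \left(3 - \frac{\left(\left(- \frac{1}{2}\right) 11 + 19 + \left(- \frac{1}{2}\right) 11 \cdot 19\right)^{2}}{\left(1 - \frac{11}{2}\right)^{2}}\right) - 53083 = \left(3 - \frac{\left(- \frac{11}{2} + 19 - \frac{209}{2}\right)^{2}}{\left(1 - \frac{11}{2}\right)^{2}}\right) - 53083 = \left(3 - \frac{\left(- \frac{11}{2} + 19 - \frac{209}{2}\right)^{2}}{\frac{81}{4}}\right) - 53083 = \left(3 - \frac{4 \left(-91\right)^{2}}{81}\right) - 53083 = \left(3 - \frac{4}{81} \cdot 8281\right) - 53083 = \left(3 - \frac{33124}{81}\right) - 53083 = - \frac{32881}{81} - 53083 = - \frac{4332604}{81}$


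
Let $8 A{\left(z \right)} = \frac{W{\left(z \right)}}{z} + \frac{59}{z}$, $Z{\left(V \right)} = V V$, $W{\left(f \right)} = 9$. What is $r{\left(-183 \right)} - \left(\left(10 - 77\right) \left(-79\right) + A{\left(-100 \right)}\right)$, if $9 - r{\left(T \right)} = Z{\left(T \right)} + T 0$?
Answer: $- \frac{7754583}{200} \approx -38773.0$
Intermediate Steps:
$Z{\left(V \right)} = V^{2}$
$r{\left(T \right)} = 9 - T^{2}$ ($r{\left(T \right)} = 9 - \left(T^{2} + T 0\right) = 9 - \left(T^{2} + 0\right) = 9 - T^{2}$)
$A{\left(z \right)} = \frac{17}{2 z}$ ($A{\left(z \right)} = \frac{\frac{9}{z} + \frac{59}{z}}{8} = \frac{68 \frac{1}{z}}{8} = \frac{17}{2 z}$)
$r{\left(-183 \right)} - \left(\left(10 - 77\right) \left(-79\right) + A{\left(-100 \right)}\right) = \left(9 - \left(-183\right)^{2}\right) - \left(\left(10 - 77\right) \left(-79\right) + \frac{17}{2 \left(-100\right)}\right) = \left(9 - 33489\right) - \left(\left(-67\right) \left(-79\right) + \frac{17}{2} \left(- \frac{1}{100}\right)\right) = \left(9 - 33489\right) - \left(5293 - \frac{17}{200}\right) = -33480 - \frac{1058583}{200} = - \frac{7754583}{200}$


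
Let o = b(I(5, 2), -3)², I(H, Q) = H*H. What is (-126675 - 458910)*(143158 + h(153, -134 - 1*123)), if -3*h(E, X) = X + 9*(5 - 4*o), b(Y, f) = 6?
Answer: -84125531490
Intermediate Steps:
I(H, Q) = H²
o = 36 (o = 6² = 36)
h(E, X) = 417 - X/3 (h(E, X) = -(X + 9*(5 - 4*36))/3 = -(X + 9*(5 - 144))/3 = -(X + 9*(-139))/3 = -(X - 1251)/3 = -(-1251 + X)/3 = 417 - X/3)
(-126675 - 458910)*(143158 + h(153, -134 - 1*123)) = (-126675 - 458910)*(143158 + (417 - (-134 - 1*123)/3)) = -585585*(143158 + (417 - (-134 - 123)/3)) = -585585*(143158 + (417 - ⅓*(-257))) = -585585*(143158 + (417 + 257/3)) = -585585*(143158 + 1508/3) = -585585*430982/3 = -84125531490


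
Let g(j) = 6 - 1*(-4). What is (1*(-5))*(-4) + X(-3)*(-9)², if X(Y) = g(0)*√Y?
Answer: 20 + 810*I*√3 ≈ 20.0 + 1403.0*I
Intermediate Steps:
g(j) = 10 (g(j) = 6 + 4 = 10)
X(Y) = 10*√Y
(1*(-5))*(-4) + X(-3)*(-9)² = (1*(-5))*(-4) + (10*√(-3))*(-9)² = -5*(-4) + (10*(I*√3))*81 = 20 + (10*I*√3)*81 = 20 + 810*I*√3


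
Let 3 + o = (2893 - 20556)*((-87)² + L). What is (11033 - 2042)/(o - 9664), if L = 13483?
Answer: -2997/123950381 ≈ -2.4179e-5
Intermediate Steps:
o = -371841479 (o = -3 + (2893 - 20556)*((-87)² + 13483) = -3 - 17663*(7569 + 13483) = -3 - 17663*21052 = -3 - 371841476 = -371841479)
(11033 - 2042)/(o - 9664) = (11033 - 2042)/(-371841479 - 9664) = 8991/(-371851143) = 8991*(-1/371851143) = -2997/123950381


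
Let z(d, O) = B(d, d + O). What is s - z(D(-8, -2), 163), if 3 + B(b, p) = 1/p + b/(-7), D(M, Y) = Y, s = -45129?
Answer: -7265333/161 ≈ -45126.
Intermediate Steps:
B(b, p) = -3 + 1/p - b/7 (B(b, p) = -3 + (1/p + b/(-7)) = -3 + (1/p + b*(-1/7)) = -3 + (1/p - b/7) = -3 + 1/p - b/7)
z(d, O) = -3 + 1/(O + d) - d/7 (z(d, O) = -3 + 1/(d + O) - d/7 = -3 + 1/(O + d) - d/7)
s - z(D(-8, -2), 163) = -45129 - (1 - (21 - 2)*(163 - 2)/7)/(163 - 2) = -45129 - (1 - 1/7*19*161)/161 = -45129 - (1 - 437)/161 = -45129 - (-436)/161 = -45129 - 1*(-436/161) = -45129 + 436/161 = -7265333/161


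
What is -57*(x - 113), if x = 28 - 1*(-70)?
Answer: 855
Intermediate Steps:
x = 98 (x = 28 + 70 = 98)
-57*(x - 113) = -57*(98 - 113) = -57*(-15) = 855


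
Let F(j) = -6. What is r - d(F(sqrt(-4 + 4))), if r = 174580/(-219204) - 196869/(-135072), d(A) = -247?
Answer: 203689702957/822453408 ≈ 247.66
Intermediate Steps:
r = 543711181/822453408 (r = 174580*(-1/219204) - 196869*(-1/135072) = -43645/54801 + 65623/45024 = 543711181/822453408 ≈ 0.66108)
r - d(F(sqrt(-4 + 4))) = 543711181/822453408 - 1*(-247) = 543711181/822453408 + 247 = 203689702957/822453408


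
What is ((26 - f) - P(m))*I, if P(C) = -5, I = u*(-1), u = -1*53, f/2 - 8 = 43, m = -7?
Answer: -3763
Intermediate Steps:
f = 102 (f = 16 + 2*43 = 16 + 86 = 102)
u = -53
I = 53 (I = -53*(-1) = 53)
((26 - f) - P(m))*I = ((26 - 1*102) - 1*(-5))*53 = ((26 - 102) + 5)*53 = (-76 + 5)*53 = -71*53 = -3763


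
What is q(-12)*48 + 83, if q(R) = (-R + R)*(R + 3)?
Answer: 83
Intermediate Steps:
q(R) = 0 (q(R) = 0*(3 + R) = 0)
q(-12)*48 + 83 = 0*48 + 83 = 0 + 83 = 83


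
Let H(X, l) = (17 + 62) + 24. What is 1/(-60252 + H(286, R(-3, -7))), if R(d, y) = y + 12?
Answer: -1/60149 ≈ -1.6625e-5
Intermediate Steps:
R(d, y) = 12 + y
H(X, l) = 103 (H(X, l) = 79 + 24 = 103)
1/(-60252 + H(286, R(-3, -7))) = 1/(-60252 + 103) = 1/(-60149) = -1/60149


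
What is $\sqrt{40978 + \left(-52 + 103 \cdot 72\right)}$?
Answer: $\sqrt{48342} \approx 219.87$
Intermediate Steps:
$\sqrt{40978 + \left(-52 + 103 \cdot 72\right)} = \sqrt{40978 + \left(-52 + 7416\right)} = \sqrt{40978 + 7364} = \sqrt{48342}$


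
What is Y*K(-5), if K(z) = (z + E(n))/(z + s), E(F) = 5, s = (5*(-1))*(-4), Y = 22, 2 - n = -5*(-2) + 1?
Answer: 0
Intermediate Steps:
n = -9 (n = 2 - (-5*(-2) + 1) = 2 - (10 + 1) = 2 - 1*11 = 2 - 11 = -9)
s = 20 (s = -5*(-4) = 20)
K(z) = (5 + z)/(20 + z) (K(z) = (z + 5)/(z + 20) = (5 + z)/(20 + z))
Y*K(-5) = 22*((5 - 5)/(20 - 5)) = 22*(0/15) = 22*((1/15)*0) = 22*0 = 0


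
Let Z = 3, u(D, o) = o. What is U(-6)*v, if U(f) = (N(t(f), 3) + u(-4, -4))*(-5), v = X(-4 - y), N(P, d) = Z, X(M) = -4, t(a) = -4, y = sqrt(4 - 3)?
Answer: -20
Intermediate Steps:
y = 1 (y = sqrt(1) = 1)
N(P, d) = 3
v = -4
U(f) = 5 (U(f) = (3 - 4)*(-5) = -1*(-5) = 5)
U(-6)*v = 5*(-4) = -20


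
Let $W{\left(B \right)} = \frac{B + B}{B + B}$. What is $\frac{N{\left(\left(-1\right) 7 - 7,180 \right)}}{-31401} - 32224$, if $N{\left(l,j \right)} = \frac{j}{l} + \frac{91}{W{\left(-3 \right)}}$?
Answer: $- \frac{7083061315}{219807} \approx -32224.0$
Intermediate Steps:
$W{\left(B \right)} = 1$ ($W{\left(B \right)} = \frac{2 B}{2 B} = 2 B \frac{1}{2 B} = 1$)
$N{\left(l,j \right)} = 91 + \frac{j}{l}$ ($N{\left(l,j \right)} = \frac{j}{l} + \frac{91}{1} = \frac{j}{l} + 91 \cdot 1 = \frac{j}{l} + 91 = 91 + \frac{j}{l}$)
$\frac{N{\left(\left(-1\right) 7 - 7,180 \right)}}{-31401} - 32224 = \frac{91 + \frac{180}{\left(-1\right) 7 - 7}}{-31401} - 32224 = \left(91 + \frac{180}{-7 - 7}\right) \left(- \frac{1}{31401}\right) - 32224 = \left(91 + \frac{180}{-14}\right) \left(- \frac{1}{31401}\right) - 32224 = \left(91 + 180 \left(- \frac{1}{14}\right)\right) \left(- \frac{1}{31401}\right) - 32224 = \left(91 - \frac{90}{7}\right) \left(- \frac{1}{31401}\right) - 32224 = \frac{547}{7} \left(- \frac{1}{31401}\right) - 32224 = - \frac{547}{219807} - 32224 = - \frac{7083061315}{219807}$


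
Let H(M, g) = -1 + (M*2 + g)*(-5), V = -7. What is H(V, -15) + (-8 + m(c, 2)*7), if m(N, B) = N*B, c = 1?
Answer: 150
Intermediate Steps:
m(N, B) = B*N
H(M, g) = -1 - 10*M - 5*g (H(M, g) = -1 + (2*M + g)*(-5) = -1 + (g + 2*M)*(-5) = -1 + (-10*M - 5*g) = -1 - 10*M - 5*g)
H(V, -15) + (-8 + m(c, 2)*7) = (-1 - 10*(-7) - 5*(-15)) + (-8 + (2*1)*7) = (-1 + 70 + 75) + (-8 + 2*7) = 144 + (-8 + 14) = 144 + 6 = 150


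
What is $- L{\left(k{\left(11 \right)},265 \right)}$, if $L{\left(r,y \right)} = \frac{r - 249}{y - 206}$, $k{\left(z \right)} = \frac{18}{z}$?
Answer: $\frac{2721}{649} \approx 4.1926$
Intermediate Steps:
$L{\left(r,y \right)} = \frac{-249 + r}{-206 + y}$
$- L{\left(k{\left(11 \right)},265 \right)} = - \frac{-249 + \frac{18}{11}}{-206 + 265} = - \frac{-249 + 18 \cdot \frac{1}{11}}{59} = - \frac{-249 + \frac{18}{11}}{59} = - \frac{-2721}{59 \cdot 11} = \left(-1\right) \left(- \frac{2721}{649}\right) = \frac{2721}{649}$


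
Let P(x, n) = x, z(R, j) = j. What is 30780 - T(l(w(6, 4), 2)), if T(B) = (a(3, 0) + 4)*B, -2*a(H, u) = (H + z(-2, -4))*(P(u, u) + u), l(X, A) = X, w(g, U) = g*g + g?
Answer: 30612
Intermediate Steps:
w(g, U) = g + g² (w(g, U) = g² + g = g + g²)
a(H, u) = -u*(-4 + H) (a(H, u) = -(H - 4)*(u + u)/2 = -(-4 + H)*2*u/2 = -u*(-4 + H))
T(B) = 4*B (T(B) = (0*(4 - 1*3) + 4)*B = (0*(4 - 3) + 4)*B = (0*1 + 4)*B = (0 + 4)*B = 4*B)
30780 - T(l(w(6, 4), 2)) = 30780 - 4*6*(1 + 6) = 30780 - 4*6*7 = 30780 - 4*42 = 30780 - 1*168 = 30780 - 168 = 30612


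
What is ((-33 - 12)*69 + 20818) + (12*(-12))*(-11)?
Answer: 19297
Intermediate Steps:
((-33 - 12)*69 + 20818) + (12*(-12))*(-11) = (-45*69 + 20818) - 144*(-11) = (-3105 + 20818) + 1584 = 17713 + 1584 = 19297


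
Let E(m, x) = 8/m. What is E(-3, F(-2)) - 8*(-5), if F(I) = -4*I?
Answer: 112/3 ≈ 37.333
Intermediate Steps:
E(-3, F(-2)) - 8*(-5) = 8/(-3) - 8*(-5) = 8*(-⅓) + 40 = -8/3 + 40 = 112/3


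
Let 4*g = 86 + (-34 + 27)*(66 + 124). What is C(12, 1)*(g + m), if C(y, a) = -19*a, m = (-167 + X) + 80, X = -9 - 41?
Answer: 8512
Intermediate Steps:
X = -50
m = -137 (m = (-167 - 50) + 80 = -217 + 80 = -137)
g = -311 (g = (86 + (-34 + 27)*(66 + 124))/4 = (86 - 7*190)/4 = (86 - 1330)/4 = (¼)*(-1244) = -311)
C(12, 1)*(g + m) = (-19*1)*(-311 - 137) = -19*(-448) = 8512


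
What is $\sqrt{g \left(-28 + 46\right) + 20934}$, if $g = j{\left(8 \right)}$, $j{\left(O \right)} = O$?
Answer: $3 \sqrt{2342} \approx 145.18$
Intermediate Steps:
$g = 8$
$\sqrt{g \left(-28 + 46\right) + 20934} = \sqrt{8 \left(-28 + 46\right) + 20934} = \sqrt{8 \cdot 18 + 20934} = \sqrt{144 + 20934} = \sqrt{21078} = 3 \sqrt{2342}$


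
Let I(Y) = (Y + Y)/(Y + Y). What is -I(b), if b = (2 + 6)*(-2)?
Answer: -1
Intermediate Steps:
b = -16 (b = 8*(-2) = -16)
I(Y) = 1 (I(Y) = (2*Y)/((2*Y)) = (2*Y)*(1/(2*Y)) = 1)
-I(b) = -1*1 = -1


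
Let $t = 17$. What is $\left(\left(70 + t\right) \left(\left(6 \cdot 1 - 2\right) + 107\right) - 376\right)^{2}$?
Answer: $86136961$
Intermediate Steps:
$\left(\left(70 + t\right) \left(\left(6 \cdot 1 - 2\right) + 107\right) - 376\right)^{2} = \left(\left(70 + 17\right) \left(\left(6 \cdot 1 - 2\right) + 107\right) - 376\right)^{2} = \left(87 \left(\left(6 - 2\right) + 107\right) - 376\right)^{2} = \left(87 \left(4 + 107\right) - 376\right)^{2} = \left(87 \cdot 111 - 376\right)^{2} = \left(9657 - 376\right)^{2} = 9281^{2} = 86136961$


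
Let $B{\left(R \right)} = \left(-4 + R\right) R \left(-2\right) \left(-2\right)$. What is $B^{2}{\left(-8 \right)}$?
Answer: $147456$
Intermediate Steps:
$B{\left(R \right)} = 4 R \left(-4 + R\right)$ ($B{\left(R \right)} = \left(-4 + R\right) - 2 R \left(-2\right) = \left(-4 + R\right) 4 R = 4 R \left(-4 + R\right)$)
$B^{2}{\left(-8 \right)} = \left(4 \left(-8\right) \left(-4 - 8\right)\right)^{2} = \left(4 \left(-8\right) \left(-12\right)\right)^{2} = 384^{2} = 147456$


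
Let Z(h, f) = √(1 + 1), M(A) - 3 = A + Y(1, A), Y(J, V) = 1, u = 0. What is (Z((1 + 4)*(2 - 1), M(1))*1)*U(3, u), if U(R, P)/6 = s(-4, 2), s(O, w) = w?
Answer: 12*√2 ≈ 16.971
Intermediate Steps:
U(R, P) = 12 (U(R, P) = 6*2 = 12)
M(A) = 4 + A (M(A) = 3 + (A + 1) = 3 + (1 + A) = 4 + A)
Z(h, f) = √2
(Z((1 + 4)*(2 - 1), M(1))*1)*U(3, u) = (√2*1)*12 = √2*12 = 12*√2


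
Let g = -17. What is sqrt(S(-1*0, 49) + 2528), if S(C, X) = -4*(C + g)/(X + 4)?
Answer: 2*sqrt(1776189)/53 ≈ 50.292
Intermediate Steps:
S(C, X) = -4*(-17 + C)/(4 + X) (S(C, X) = -4*(C - 17)/(X + 4) = -4*(-17 + C)/(4 + X))
sqrt(S(-1*0, 49) + 2528) = sqrt(4*(17 - (-1)*0)/(4 + 49) + 2528) = sqrt(4*(17 - 1*0)/53 + 2528) = sqrt(4*(1/53)*(17 + 0) + 2528) = sqrt(4*(1/53)*17 + 2528) = sqrt(68/53 + 2528) = sqrt(134052/53) = 2*sqrt(1776189)/53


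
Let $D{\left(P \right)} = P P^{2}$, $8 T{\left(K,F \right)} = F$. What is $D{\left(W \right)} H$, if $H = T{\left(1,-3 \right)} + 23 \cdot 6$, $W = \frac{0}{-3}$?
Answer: $0$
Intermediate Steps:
$T{\left(K,F \right)} = \frac{F}{8}$
$W = 0$ ($W = 0 \left(- \frac{1}{3}\right) = 0$)
$D{\left(P \right)} = P^{3}$
$H = \frac{1101}{8}$ ($H = \frac{1}{8} \left(-3\right) + 23 \cdot 6 = - \frac{3}{8} + 138 = \frac{1101}{8} \approx 137.63$)
$D{\left(W \right)} H = 0^{3} \cdot \frac{1101}{8} = 0 \cdot \frac{1101}{8} = 0$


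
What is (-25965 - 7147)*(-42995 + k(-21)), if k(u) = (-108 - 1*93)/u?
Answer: 9963334576/7 ≈ 1.4233e+9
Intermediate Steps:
k(u) = -201/u (k(u) = (-108 - 93)/u = -201/u)
(-25965 - 7147)*(-42995 + k(-21)) = (-25965 - 7147)*(-42995 - 201/(-21)) = -33112*(-42995 - 201*(-1/21)) = -33112*(-42995 + 67/7) = -33112*(-300898/7) = 9963334576/7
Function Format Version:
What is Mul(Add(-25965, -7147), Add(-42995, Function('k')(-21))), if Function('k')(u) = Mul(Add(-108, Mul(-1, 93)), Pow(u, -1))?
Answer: Rational(9963334576, 7) ≈ 1.4233e+9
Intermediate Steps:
Function('k')(u) = Mul(-201, Pow(u, -1)) (Function('k')(u) = Mul(Add(-108, -93), Pow(u, -1)) = Mul(-201, Pow(u, -1)))
Mul(Add(-25965, -7147), Add(-42995, Function('k')(-21))) = Mul(Add(-25965, -7147), Add(-42995, Mul(-201, Pow(-21, -1)))) = Mul(-33112, Add(-42995, Mul(-201, Rational(-1, 21)))) = Mul(-33112, Add(-42995, Rational(67, 7))) = Mul(-33112, Rational(-300898, 7)) = Rational(9963334576, 7)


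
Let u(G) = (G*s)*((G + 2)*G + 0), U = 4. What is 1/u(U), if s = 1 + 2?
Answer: 1/288 ≈ 0.0034722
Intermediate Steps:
s = 3
u(G) = 3*G²*(2 + G) (u(G) = (G*3)*((G + 2)*G + 0) = (3*G)*((2 + G)*G + 0) = (3*G)*(G*(2 + G) + 0) = (3*G)*(G*(2 + G)) = 3*G²*(2 + G))
1/u(U) = 1/(3*4²*(2 + 4)) = 1/(3*16*6) = 1/288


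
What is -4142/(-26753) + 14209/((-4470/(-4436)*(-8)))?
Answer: -421530885613/239171820 ≈ -1762.5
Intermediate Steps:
-4142/(-26753) + 14209/((-4470/(-4436)*(-8))) = -4142*(-1/26753) + 14209/((-4470*(-1/4436)*(-8))) = 4142/26753 + 14209/(((2235/2218)*(-8))) = 4142/26753 + 14209/(-8940/1109) = 4142/26753 + 14209*(-1109/8940) = 4142/26753 - 15757781/8940 = -421530885613/239171820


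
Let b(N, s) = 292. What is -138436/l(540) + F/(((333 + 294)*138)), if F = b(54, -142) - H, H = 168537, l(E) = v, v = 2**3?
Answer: -155758/9 ≈ -17306.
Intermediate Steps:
v = 8
l(E) = 8
F = -168245 (F = 292 - 1*168537 = 292 - 168537 = -168245)
-138436/l(540) + F/(((333 + 294)*138)) = -138436/8 - 168245*1/(138*(333 + 294)) = -138436*1/8 - 168245/(627*138) = -34609/2 - 168245/86526 = -34609/2 - 168245*1/86526 = -34609/2 - 35/18 = -155758/9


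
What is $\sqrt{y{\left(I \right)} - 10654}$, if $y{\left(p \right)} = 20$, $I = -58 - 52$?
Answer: $i \sqrt{10634} \approx 103.12 i$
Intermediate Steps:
$I = -110$ ($I = -58 - 52 = -110$)
$\sqrt{y{\left(I \right)} - 10654} = \sqrt{20 - 10654} = \sqrt{-10634} = i \sqrt{10634}$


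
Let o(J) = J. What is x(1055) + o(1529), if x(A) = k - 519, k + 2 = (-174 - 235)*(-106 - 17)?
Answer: 51315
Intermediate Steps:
k = 50305 (k = -2 + (-174 - 235)*(-106 - 17) = -2 - 409*(-123) = -2 + 50307 = 50305)
x(A) = 49786 (x(A) = 50305 - 519 = 49786)
x(1055) + o(1529) = 49786 + 1529 = 51315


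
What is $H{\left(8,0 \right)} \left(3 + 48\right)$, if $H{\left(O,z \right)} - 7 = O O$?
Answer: $3621$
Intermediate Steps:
$H{\left(O,z \right)} = 7 + O^{2}$ ($H{\left(O,z \right)} = 7 + O O = 7 + O^{2}$)
$H{\left(8,0 \right)} \left(3 + 48\right) = \left(7 + 8^{2}\right) \left(3 + 48\right) = \left(7 + 64\right) 51 = 71 \cdot 51 = 3621$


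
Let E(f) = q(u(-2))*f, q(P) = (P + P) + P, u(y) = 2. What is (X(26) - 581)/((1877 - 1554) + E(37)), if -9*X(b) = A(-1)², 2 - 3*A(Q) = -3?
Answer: -47086/44145 ≈ -1.0666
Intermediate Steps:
A(Q) = 5/3 (A(Q) = ⅔ - ⅓*(-3) = ⅔ + 1 = 5/3)
q(P) = 3*P (q(P) = 2*P + P = 3*P)
X(b) = -25/81 (X(b) = -(5/3)²/9 = -⅑*25/9 = -25/81)
E(f) = 6*f (E(f) = (3*2)*f = 6*f)
(X(26) - 581)/((1877 - 1554) + E(37)) = (-25/81 - 581)/((1877 - 1554) + 6*37) = -47086/(81*(323 + 222)) = -47086/81/545 = -47086/81*1/545 = -47086/44145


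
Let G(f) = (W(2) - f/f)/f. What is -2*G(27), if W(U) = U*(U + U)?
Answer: -14/27 ≈ -0.51852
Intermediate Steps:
W(U) = 2*U² (W(U) = U*(2*U) = 2*U²)
G(f) = 7/f (G(f) = (2*2² - f/f)/f = (2*4 - 1*1)/f = (8 - 1)/f = 7/f)
-2*G(27) = -14/27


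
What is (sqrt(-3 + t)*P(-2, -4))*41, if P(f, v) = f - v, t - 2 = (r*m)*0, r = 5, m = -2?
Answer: 82*I ≈ 82.0*I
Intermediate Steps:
t = 2 (t = 2 + (5*(-2))*0 = 2 - 10*0 = 2 + 0 = 2)
(sqrt(-3 + t)*P(-2, -4))*41 = (sqrt(-3 + 2)*(-2 - 1*(-4)))*41 = (sqrt(-1)*(-2 + 4))*41 = (I*2)*41 = (2*I)*41 = 82*I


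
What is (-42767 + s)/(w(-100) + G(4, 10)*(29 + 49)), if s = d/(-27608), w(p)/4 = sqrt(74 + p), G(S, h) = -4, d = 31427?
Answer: 3542228289/25951520 + 1180742763*I*sqrt(26)/674739520 ≈ 136.49 + 8.9229*I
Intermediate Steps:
w(p) = 4*sqrt(74 + p)
s = -31427/27608 (s = 31427/(-27608) = 31427*(-1/27608) = -31427/27608 ≈ -1.1383)
(-42767 + s)/(w(-100) + G(4, 10)*(29 + 49)) = (-42767 - 31427/27608)/(4*sqrt(74 - 100) - 4*(29 + 49)) = -1180742763/(27608*(4*sqrt(-26) - 4*78)) = -1180742763/(27608*(4*(I*sqrt(26)) - 312)) = -1180742763/(27608*(4*I*sqrt(26) - 312)) = -1180742763/(27608*(-312 + 4*I*sqrt(26)))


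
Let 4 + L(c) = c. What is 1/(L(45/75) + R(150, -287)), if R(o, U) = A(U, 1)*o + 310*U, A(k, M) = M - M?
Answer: -5/444867 ≈ -1.1239e-5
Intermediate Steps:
A(k, M) = 0
L(c) = -4 + c
R(o, U) = 310*U (R(o, U) = 0*o + 310*U = 0 + 310*U = 310*U)
1/(L(45/75) + R(150, -287)) = 1/((-4 + 45/75) + 310*(-287)) = 1/((-4 + 45*(1/75)) - 88970) = 1/((-4 + ⅗) - 88970) = 1/(-17/5 - 88970) = 1/(-444867/5) = -5/444867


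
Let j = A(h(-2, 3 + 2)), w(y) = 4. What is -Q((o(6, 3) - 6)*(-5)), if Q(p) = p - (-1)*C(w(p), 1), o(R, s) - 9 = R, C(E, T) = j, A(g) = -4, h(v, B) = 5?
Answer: 49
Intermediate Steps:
j = -4
C(E, T) = -4
o(R, s) = 9 + R
Q(p) = -4 + p (Q(p) = p - (-1)*(-4) = p - 1*4 = p - 4 = -4 + p)
-Q((o(6, 3) - 6)*(-5)) = -(-4 + ((9 + 6) - 6)*(-5)) = -(-4 + (15 - 6)*(-5)) = -(-4 + 9*(-5)) = -(-4 - 45) = -1*(-49) = 49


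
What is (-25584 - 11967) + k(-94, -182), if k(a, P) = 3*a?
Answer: -37833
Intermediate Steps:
(-25584 - 11967) + k(-94, -182) = (-25584 - 11967) + 3*(-94) = -37551 - 282 = -37833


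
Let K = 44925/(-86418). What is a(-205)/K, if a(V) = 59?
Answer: -1699554/14975 ≈ -113.49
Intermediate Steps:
K = -14975/28806 (K = 44925*(-1/86418) = -14975/28806 ≈ -0.51986)
a(-205)/K = 59/(-14975/28806) = 59*(-28806/14975) = -1699554/14975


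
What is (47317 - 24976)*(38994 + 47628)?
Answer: 1935222102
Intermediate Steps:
(47317 - 24976)*(38994 + 47628) = 22341*86622 = 1935222102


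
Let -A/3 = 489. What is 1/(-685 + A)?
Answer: -1/2152 ≈ -0.00046468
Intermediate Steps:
A = -1467 (A = -3*489 = -1467)
1/(-685 + A) = 1/(-685 - 1467) = 1/(-2152) = -1/2152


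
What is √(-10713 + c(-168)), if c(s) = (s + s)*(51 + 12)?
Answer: I*√31881 ≈ 178.55*I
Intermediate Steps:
c(s) = 126*s (c(s) = (2*s)*63 = 126*s)
√(-10713 + c(-168)) = √(-10713 + 126*(-168)) = √(-10713 - 21168) = √(-31881) = I*√31881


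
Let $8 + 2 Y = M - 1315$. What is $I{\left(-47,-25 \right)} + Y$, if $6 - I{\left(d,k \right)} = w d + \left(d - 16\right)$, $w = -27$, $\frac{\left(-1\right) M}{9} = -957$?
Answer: $2445$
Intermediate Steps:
$M = 8613$ ($M = \left(-9\right) \left(-957\right) = 8613$)
$I{\left(d,k \right)} = 22 + 26 d$ ($I{\left(d,k \right)} = 6 - \left(- 27 d + \left(d - 16\right)\right) = 6 - \left(- 27 d + \left(-16 + d\right)\right) = 6 - \left(-16 - 26 d\right) = 6 + \left(16 + 26 d\right) = 22 + 26 d$)
$Y = 3645$ ($Y = -4 + \frac{8613 - 1315}{2} = -4 + \frac{1}{2} \cdot 7298 = -4 + 3649 = 3645$)
$I{\left(-47,-25 \right)} + Y = \left(22 + 26 \left(-47\right)\right) + 3645 = \left(22 - 1222\right) + 3645 = -1200 + 3645 = 2445$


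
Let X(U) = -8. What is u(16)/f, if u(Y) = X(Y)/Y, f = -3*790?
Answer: 1/4740 ≈ 0.00021097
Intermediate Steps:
f = -2370
u(Y) = -8/Y
u(16)/f = -8/16/(-2370) = -8*1/16*(-1/2370) = -1/2*(-1/2370) = 1/4740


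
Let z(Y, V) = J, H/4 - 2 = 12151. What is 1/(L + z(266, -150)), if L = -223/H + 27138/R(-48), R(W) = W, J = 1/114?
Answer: -1847256/1044384631 ≈ -0.0017688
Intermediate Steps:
J = 1/114 ≈ 0.0087719
H = 48612 (H = 8 + 4*12151 = 8 + 48604 = 48612)
z(Y, V) = 1/114
L = -54968465/97224 (L = -223/48612 + 27138/(-48) = -223*1/48612 + 27138*(-1/48) = -223/48612 - 4523/8 = -54968465/97224 ≈ -565.38)
1/(L + z(266, -150)) = 1/(-54968465/97224 + 1/114) = 1/(-1044384631/1847256) = -1847256/1044384631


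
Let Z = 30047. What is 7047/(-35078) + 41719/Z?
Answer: 1251677873/1053988666 ≈ 1.1876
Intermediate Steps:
7047/(-35078) + 41719/Z = 7047/(-35078) + 41719/30047 = 7047*(-1/35078) + 41719*(1/30047) = -7047/35078 + 41719/30047 = 1251677873/1053988666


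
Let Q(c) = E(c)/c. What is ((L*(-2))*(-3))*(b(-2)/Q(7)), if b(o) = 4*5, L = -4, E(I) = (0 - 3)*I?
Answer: 160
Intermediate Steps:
E(I) = -3*I
Q(c) = -3 (Q(c) = (-3*c)/c = -3)
b(o) = 20
((L*(-2))*(-3))*(b(-2)/Q(7)) = (-4*(-2)*(-3))*(20/(-3)) = (8*(-3))*(20*(-1/3)) = -24*(-20/3) = 160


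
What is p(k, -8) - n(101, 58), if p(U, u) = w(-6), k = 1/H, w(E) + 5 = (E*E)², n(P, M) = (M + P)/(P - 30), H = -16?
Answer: 91502/71 ≈ 1288.8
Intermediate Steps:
n(P, M) = (M + P)/(-30 + P)
w(E) = -5 + E⁴ (w(E) = -5 + (E*E)² = -5 + (E²)² = -5 + E⁴)
k = -1/16 (k = 1/(-16) = -1/16 ≈ -0.062500)
p(U, u) = 1291 (p(U, u) = -5 + (-6)⁴ = -5 + 1296 = 1291)
p(k, -8) - n(101, 58) = 1291 - (58 + 101)/(-30 + 101) = 1291 - 159/71 = 91502/71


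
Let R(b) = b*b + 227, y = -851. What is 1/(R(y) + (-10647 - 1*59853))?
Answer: 1/653928 ≈ 1.5292e-6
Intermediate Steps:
R(b) = 227 + b² (R(b) = b² + 227 = 227 + b²)
1/(R(y) + (-10647 - 1*59853)) = 1/((227 + (-851)²) + (-10647 - 1*59853)) = 1/((227 + 724201) + (-10647 - 59853)) = 1/(724428 - 70500) = 1/653928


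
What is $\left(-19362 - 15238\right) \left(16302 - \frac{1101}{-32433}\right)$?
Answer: $- \frac{6097948599400}{10811} \approx -5.6405 \cdot 10^{8}$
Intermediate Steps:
$\left(-19362 - 15238\right) \left(16302 - \frac{1101}{-32433}\right) = - 34600 \left(16302 - - \frac{367}{10811}\right) = - 34600 \left(16302 + \frac{367}{10811}\right) = \left(-34600\right) \frac{176241289}{10811} = - \frac{6097948599400}{10811}$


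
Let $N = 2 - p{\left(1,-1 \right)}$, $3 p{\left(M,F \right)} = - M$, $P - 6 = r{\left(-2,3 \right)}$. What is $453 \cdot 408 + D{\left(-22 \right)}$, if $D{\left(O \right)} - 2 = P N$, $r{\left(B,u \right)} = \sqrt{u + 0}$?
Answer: $184840 + \frac{7 \sqrt{3}}{3} \approx 1.8484 \cdot 10^{5}$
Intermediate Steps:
$r{\left(B,u \right)} = \sqrt{u}$
$P = 6 + \sqrt{3} \approx 7.732$
$p{\left(M,F \right)} = - \frac{M}{3}$ ($p{\left(M,F \right)} = \frac{\left(-1\right) M}{3} = - \frac{M}{3}$)
$N = \frac{7}{3}$ ($N = 2 - \left(- \frac{1}{3}\right) 1 = 2 - - \frac{1}{3} = 2 + \frac{1}{3} = \frac{7}{3} \approx 2.3333$)
$D{\left(O \right)} = 16 + \frac{7 \sqrt{3}}{3}$ ($D{\left(O \right)} = 2 + \left(6 + \sqrt{3}\right) \frac{7}{3} = 2 + \left(14 + \frac{7 \sqrt{3}}{3}\right) = 16 + \frac{7 \sqrt{3}}{3}$)
$453 \cdot 408 + D{\left(-22 \right)} = 453 \cdot 408 + \left(16 + \frac{7 \sqrt{3}}{3}\right) = 184824 + \left(16 + \frac{7 \sqrt{3}}{3}\right) = 184840 + \frac{7 \sqrt{3}}{3}$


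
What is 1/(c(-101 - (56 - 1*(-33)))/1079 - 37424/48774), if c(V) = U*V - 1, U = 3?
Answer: -26313573/34115225 ≈ -0.77131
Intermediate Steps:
c(V) = -1 + 3*V (c(V) = 3*V - 1 = -1 + 3*V)
1/(c(-101 - (56 - 1*(-33)))/1079 - 37424/48774) = 1/((-1 + 3*(-101 - (56 - 1*(-33))))/1079 - 37424/48774) = 1/((-1 + 3*(-101 - (56 + 33)))*(1/1079) - 37424*1/48774) = 1/((-1 + 3*(-101 - 1*89))*(1/1079) - 18712/24387) = 1/((-1 + 3*(-101 - 89))*(1/1079) - 18712/24387) = 1/((-1 + 3*(-190))*(1/1079) - 18712/24387) = 1/((-1 - 570)*(1/1079) - 18712/24387) = 1/(-571*1/1079 - 18712/24387) = 1/(-571/1079 - 18712/24387) = 1/(-34115225/26313573) = -26313573/34115225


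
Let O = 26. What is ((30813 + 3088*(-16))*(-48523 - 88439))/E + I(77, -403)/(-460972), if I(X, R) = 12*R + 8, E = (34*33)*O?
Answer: 2877469357837/32959498 ≈ 87303.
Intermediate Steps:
E = 29172 (E = (34*33)*26 = 1122*26 = 29172)
I(X, R) = 8 + 12*R
((30813 + 3088*(-16))*(-48523 - 88439))/E + I(77, -403)/(-460972) = ((30813 + 3088*(-16))*(-48523 - 88439))/29172 + (8 + 12*(-403))/(-460972) = ((30813 - 49408)*(-136962))*(1/29172) + (8 - 4836)*(-1/460972) = -18595*(-136962)*(1/29172) - 4828*(-1/460972) = 2546808390*(1/29172) + 71/6779 = 424468065/4862 + 71/6779 = 2877469357837/32959498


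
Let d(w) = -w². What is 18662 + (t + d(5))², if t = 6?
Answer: 19023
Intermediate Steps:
18662 + (t + d(5))² = 18662 + (6 - 1*5²)² = 18662 + (6 - 1*25)² = 18662 + (6 - 25)² = 18662 + (-19)² = 18662 + 361 = 19023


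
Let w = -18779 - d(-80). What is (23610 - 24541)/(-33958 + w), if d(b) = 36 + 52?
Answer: 931/52825 ≈ 0.017624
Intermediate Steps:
d(b) = 88
w = -18867 (w = -18779 - 1*88 = -18779 - 88 = -18867)
(23610 - 24541)/(-33958 + w) = (23610 - 24541)/(-33958 - 18867) = -931/(-52825) = -931*(-1/52825) = 931/52825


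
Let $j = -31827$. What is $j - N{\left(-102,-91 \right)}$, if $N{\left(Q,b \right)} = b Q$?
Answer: $-41109$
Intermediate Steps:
$N{\left(Q,b \right)} = Q b$
$j - N{\left(-102,-91 \right)} = -31827 - \left(-102\right) \left(-91\right) = -31827 - 9282 = -41109$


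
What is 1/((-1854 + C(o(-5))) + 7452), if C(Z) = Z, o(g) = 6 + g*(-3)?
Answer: 1/5619 ≈ 0.00017797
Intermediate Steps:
o(g) = 6 - 3*g
1/((-1854 + C(o(-5))) + 7452) = 1/((-1854 + (6 - 3*(-5))) + 7452) = 1/((-1854 + (6 + 15)) + 7452) = 1/((-1854 + 21) + 7452) = 1/(-1833 + 7452) = 1/5619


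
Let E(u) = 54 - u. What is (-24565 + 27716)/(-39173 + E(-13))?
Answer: -3151/39106 ≈ -0.080576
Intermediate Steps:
(-24565 + 27716)/(-39173 + E(-13)) = (-24565 + 27716)/(-39173 + (54 - 1*(-13))) = 3151/(-39173 + (54 + 13)) = 3151/(-39173 + 67) = 3151/(-39106) = 3151*(-1/39106) = -3151/39106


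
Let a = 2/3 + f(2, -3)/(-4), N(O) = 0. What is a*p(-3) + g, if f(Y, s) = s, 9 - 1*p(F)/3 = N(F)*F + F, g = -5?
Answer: 46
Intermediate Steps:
p(F) = 27 - 3*F (p(F) = 27 - 3*(0*F + F) = 27 - 3*(0 + F) = 27 - 3*F)
a = 17/12 (a = 2/3 - 3/(-4) = 2*(⅓) - 3*(-¼) = ⅔ + ¾ = 17/12 ≈ 1.4167)
a*p(-3) + g = 17*(27 - 3*(-3))/12 - 5 = 17*(27 + 9)/12 - 5 = (17/12)*36 - 5 = 51 - 5 = 46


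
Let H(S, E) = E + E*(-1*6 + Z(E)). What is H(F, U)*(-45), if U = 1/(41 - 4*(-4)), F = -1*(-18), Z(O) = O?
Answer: 1420/361 ≈ 3.9335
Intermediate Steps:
F = 18
U = 1/57 (U = 1/(41 + 16) = 1/57 ≈ 0.017544)
H(S, E) = E + E*(-6 + E) (H(S, E) = E + E*(-1*6 + E) = E + E*(-6 + E))
H(F, U)*(-45) = ((-5 + 1/57)/57)*(-45) = ((1/57)*(-284/57))*(-45) = -284/3249*(-45) = 1420/361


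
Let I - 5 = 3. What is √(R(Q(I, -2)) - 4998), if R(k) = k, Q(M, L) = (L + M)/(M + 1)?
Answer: 4*I*√2811/3 ≈ 70.692*I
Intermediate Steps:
I = 8 (I = 5 + 3 = 8)
Q(M, L) = (L + M)/(1 + M)
√(R(Q(I, -2)) - 4998) = √((-2 + 8)/(1 + 8) - 4998) = √(6/9 - 4998) = √((⅑)*6 - 4998) = √(⅔ - 4998) = √(-14992/3) = 4*I*√2811/3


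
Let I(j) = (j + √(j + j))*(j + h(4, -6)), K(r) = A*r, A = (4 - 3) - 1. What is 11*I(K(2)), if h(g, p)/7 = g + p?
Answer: 0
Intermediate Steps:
A = 0 (A = 1 - 1 = 0)
h(g, p) = 7*g + 7*p (h(g, p) = 7*(g + p) = 7*g + 7*p)
K(r) = 0 (K(r) = 0*r = 0)
I(j) = (-14 + j)*(j + √2*√j) (I(j) = (j + √(j + j))*(j + (7*4 + 7*(-6))) = (j + √(2*j))*(j + (28 - 42)) = (j + √2*√j)*(j - 14) = (j + √2*√j)*(-14 + j) = (-14 + j)*(j + √2*√j))
11*I(K(2)) = 11*(0² - 14*0 + √2*0^(3/2) - 14*√2*√0) = 11*(0 + 0 + √2*0 - 14*√2*0) = 11*(0 + 0 + 0 + 0) = 11*0 = 0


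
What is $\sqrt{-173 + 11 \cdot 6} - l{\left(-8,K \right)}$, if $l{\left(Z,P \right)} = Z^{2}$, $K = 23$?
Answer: $-64 + i \sqrt{107} \approx -64.0 + 10.344 i$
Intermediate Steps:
$\sqrt{-173 + 11 \cdot 6} - l{\left(-8,K \right)} = \sqrt{-173 + 11 \cdot 6} - \left(-8\right)^{2} = \sqrt{-173 + 66} - 64 = \sqrt{-107} - 64 = i \sqrt{107} - 64 = -64 + i \sqrt{107}$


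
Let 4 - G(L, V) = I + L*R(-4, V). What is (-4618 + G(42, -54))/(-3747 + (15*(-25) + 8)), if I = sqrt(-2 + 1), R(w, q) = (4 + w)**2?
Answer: 2307/2057 + I/4114 ≈ 1.1215 + 0.00024307*I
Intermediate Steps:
I
G(L, V) = 4 - I (G(L, V) = 4 - (I + L*(4 - 4)**2) = 4 - (I + L*0**2) = 4 - (I + L*0) = 4 - (I + 0) = 4 - I)
(-4618 + G(42, -54))/(-3747 + (15*(-25) + 8)) = (-4618 + (4 - I))/(-3747 + (15*(-25) + 8)) = (-4614 - I)/(-3747 + (-375 + 8)) = (-4614 - I)/(-3747 - 367) = (-4614 - I)/(-4114) = (-4614 - I)*(-1/4114) = 2307/2057 + I/4114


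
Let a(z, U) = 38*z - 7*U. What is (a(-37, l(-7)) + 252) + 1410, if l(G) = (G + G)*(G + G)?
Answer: -1116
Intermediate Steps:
l(G) = 4*G² (l(G) = (2*G)*(2*G) = 4*G²)
a(z, U) = -7*U + 38*z
(a(-37, l(-7)) + 252) + 1410 = ((-28*(-7)² + 38*(-37)) + 252) + 1410 = ((-28*49 - 1406) + 252) + 1410 = ((-7*196 - 1406) + 252) + 1410 = ((-1372 - 1406) + 252) + 1410 = (-2778 + 252) + 1410 = -2526 + 1410 = -1116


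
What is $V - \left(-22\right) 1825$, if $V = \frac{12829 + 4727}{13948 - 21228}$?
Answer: $\frac{10438373}{260} \approx 40148.0$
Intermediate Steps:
$V = - \frac{627}{260}$ ($V = \frac{17556}{-7280} = 17556 \left(- \frac{1}{7280}\right) = - \frac{627}{260} \approx -2.4115$)
$V - \left(-22\right) 1825 = - \frac{627}{260} - \left(-22\right) 1825 = - \frac{627}{260} - -40150 = - \frac{627}{260} + 40150 = \frac{10438373}{260}$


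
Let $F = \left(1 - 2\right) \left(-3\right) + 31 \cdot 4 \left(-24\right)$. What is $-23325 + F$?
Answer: $-26298$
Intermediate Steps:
$F = -2973$ ($F = \left(-1\right) \left(-3\right) + 124 \left(-24\right) = 3 - 2976 = -2973$)
$-23325 + F = -23325 - 2973 = -26298$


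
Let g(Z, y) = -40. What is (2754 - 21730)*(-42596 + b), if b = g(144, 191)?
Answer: 809060736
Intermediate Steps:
b = -40
(2754 - 21730)*(-42596 + b) = (2754 - 21730)*(-42596 - 40) = -18976*(-42636) = 809060736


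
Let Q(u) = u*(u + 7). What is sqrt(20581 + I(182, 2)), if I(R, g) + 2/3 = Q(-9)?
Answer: sqrt(185385)/3 ≈ 143.52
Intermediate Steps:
Q(u) = u*(7 + u)
I(R, g) = 52/3 (I(R, g) = -2/3 - 9*(7 - 9) = -2/3 - 9*(-2) = -2/3 + 18 = 52/3)
sqrt(20581 + I(182, 2)) = sqrt(20581 + 52/3) = sqrt(61795/3) = sqrt(185385)/3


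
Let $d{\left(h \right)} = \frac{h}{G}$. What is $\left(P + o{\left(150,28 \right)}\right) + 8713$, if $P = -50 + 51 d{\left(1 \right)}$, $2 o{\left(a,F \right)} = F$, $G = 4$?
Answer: $\frac{34759}{4} \approx 8689.8$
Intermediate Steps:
$o{\left(a,F \right)} = \frac{F}{2}$
$d{\left(h \right)} = \frac{h}{4}$
$P = - \frac{149}{4}$ ($P = -50 + 51 \cdot \frac{1}{4} \cdot 1 = -50 + 51 \cdot \frac{1}{4} = -50 + \frac{51}{4} = - \frac{149}{4} \approx -37.25$)
$\left(P + o{\left(150,28 \right)}\right) + 8713 = \left(- \frac{149}{4} + \frac{1}{2} \cdot 28\right) + 8713 = \left(- \frac{149}{4} + 14\right) + 8713 = - \frac{93}{4} + 8713 = \frac{34759}{4}$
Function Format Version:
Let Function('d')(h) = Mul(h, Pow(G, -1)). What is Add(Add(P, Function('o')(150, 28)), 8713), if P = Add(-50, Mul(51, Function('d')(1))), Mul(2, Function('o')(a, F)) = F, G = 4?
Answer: Rational(34759, 4) ≈ 8689.8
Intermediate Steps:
Function('o')(a, F) = Mul(Rational(1, 2), F)
Function('d')(h) = Mul(Rational(1, 4), h) (Function('d')(h) = Mul(h, Pow(4, -1)) = Mul(h, Rational(1, 4)) = Mul(Rational(1, 4), h))
P = Rational(-149, 4) (P = Add(-50, Mul(51, Mul(Rational(1, 4), 1))) = Add(-50, Mul(51, Rational(1, 4))) = Add(-50, Rational(51, 4)) = Rational(-149, 4) ≈ -37.250)
Add(Add(P, Function('o')(150, 28)), 8713) = Add(Add(Rational(-149, 4), Mul(Rational(1, 2), 28)), 8713) = Add(Add(Rational(-149, 4), 14), 8713) = Add(Rational(-93, 4), 8713) = Rational(34759, 4)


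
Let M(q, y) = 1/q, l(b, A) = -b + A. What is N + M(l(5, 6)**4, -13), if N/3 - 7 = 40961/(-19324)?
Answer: 302245/19324 ≈ 15.641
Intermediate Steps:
l(b, A) = A - b
N = 282921/19324 (N = 21 + 3*(40961/(-19324)) = 21 + 3*(40961*(-1/19324)) = 21 + 3*(-40961/19324) = 21 - 122883/19324 = 282921/19324 ≈ 14.641)
N + M(l(5, 6)**4, -13) = 282921/19324 + 1/((6 - 1*5)**4) = 282921/19324 + 1/((6 - 5)**4) = 282921/19324 + 1/(1**4) = 282921/19324 + 1/1 = 282921/19324 + 1 = 302245/19324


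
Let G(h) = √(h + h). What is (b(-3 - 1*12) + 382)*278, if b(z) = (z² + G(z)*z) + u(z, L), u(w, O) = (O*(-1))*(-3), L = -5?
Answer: 164576 - 4170*I*√30 ≈ 1.6458e+5 - 22840.0*I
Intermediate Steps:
G(h) = √2*√h (G(h) = √(2*h) = √2*√h)
u(w, O) = 3*O (u(w, O) = -O*(-3) = 3*O)
b(z) = -15 + z² + √2*z^(3/2) (b(z) = (z² + (√2*√z)*z) + 3*(-5) = (z² + √2*z^(3/2)) - 15 = -15 + z² + √2*z^(3/2))
(b(-3 - 1*12) + 382)*278 = ((-15 + (-3 - 1*12)² + √2*(-3 - 1*12)^(3/2)) + 382)*278 = ((-15 + (-3 - 12)² + √2*(-3 - 12)^(3/2)) + 382)*278 = ((-15 + (-15)² + √2*(-15)^(3/2)) + 382)*278 = ((-15 + 225 + √2*(-15*I*√15)) + 382)*278 = ((-15 + 225 - 15*I*√30) + 382)*278 = ((210 - 15*I*√30) + 382)*278 = (592 - 15*I*√30)*278 = 164576 - 4170*I*√30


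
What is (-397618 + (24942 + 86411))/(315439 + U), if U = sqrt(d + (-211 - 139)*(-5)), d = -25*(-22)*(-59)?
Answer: -90299145335/99501793421 + 2862650*I*sqrt(307)/99501793421 ≈ -0.90751 + 0.00050409*I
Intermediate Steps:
d = -32450 (d = 550*(-59) = -32450)
U = 10*I*sqrt(307) (U = sqrt(-32450 + (-211 - 139)*(-5)) = sqrt(-32450 - 350*(-5)) = sqrt(-32450 + 1750) = sqrt(-30700) = 10*I*sqrt(307) ≈ 175.21*I)
(-397618 + (24942 + 86411))/(315439 + U) = (-397618 + (24942 + 86411))/(315439 + 10*I*sqrt(307)) = (-397618 + 111353)/(315439 + 10*I*sqrt(307)) = -286265/(315439 + 10*I*sqrt(307))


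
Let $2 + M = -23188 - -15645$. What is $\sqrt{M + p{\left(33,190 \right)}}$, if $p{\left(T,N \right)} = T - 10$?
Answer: $i \sqrt{7522} \approx 86.729 i$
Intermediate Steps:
$p{\left(T,N \right)} = -10 + T$ ($p{\left(T,N \right)} = T - 10 = -10 + T$)
$M = -7545$ ($M = -2 - 7543 = -7545$)
$\sqrt{M + p{\left(33,190 \right)}} = \sqrt{-7545 + \left(-10 + 33\right)} = \sqrt{-7545 + 23} = \sqrt{-7522} = i \sqrt{7522}$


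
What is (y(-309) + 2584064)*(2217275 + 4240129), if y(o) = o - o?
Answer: 16686345209856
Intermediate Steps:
y(o) = 0
(y(-309) + 2584064)*(2217275 + 4240129) = (0 + 2584064)*(2217275 + 4240129) = 2584064*6457404 = 16686345209856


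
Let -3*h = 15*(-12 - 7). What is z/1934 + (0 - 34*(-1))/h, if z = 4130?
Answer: 229053/91865 ≈ 2.4934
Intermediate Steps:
h = 95 (h = -5*(-12 - 7) = -5*(-19) = -1/3*(-285) = 95)
z/1934 + (0 - 34*(-1))/h = 4130/1934 + (0 - 34*(-1))/95 = 4130*(1/1934) + (0 + 34)*(1/95) = 2065/967 + 34*(1/95) = 2065/967 + 34/95 = 229053/91865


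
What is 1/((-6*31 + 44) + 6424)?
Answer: 1/6282 ≈ 0.00015918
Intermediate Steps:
1/((-6*31 + 44) + 6424) = 1/((-186 + 44) + 6424) = 1/(-142 + 6424) = 1/6282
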